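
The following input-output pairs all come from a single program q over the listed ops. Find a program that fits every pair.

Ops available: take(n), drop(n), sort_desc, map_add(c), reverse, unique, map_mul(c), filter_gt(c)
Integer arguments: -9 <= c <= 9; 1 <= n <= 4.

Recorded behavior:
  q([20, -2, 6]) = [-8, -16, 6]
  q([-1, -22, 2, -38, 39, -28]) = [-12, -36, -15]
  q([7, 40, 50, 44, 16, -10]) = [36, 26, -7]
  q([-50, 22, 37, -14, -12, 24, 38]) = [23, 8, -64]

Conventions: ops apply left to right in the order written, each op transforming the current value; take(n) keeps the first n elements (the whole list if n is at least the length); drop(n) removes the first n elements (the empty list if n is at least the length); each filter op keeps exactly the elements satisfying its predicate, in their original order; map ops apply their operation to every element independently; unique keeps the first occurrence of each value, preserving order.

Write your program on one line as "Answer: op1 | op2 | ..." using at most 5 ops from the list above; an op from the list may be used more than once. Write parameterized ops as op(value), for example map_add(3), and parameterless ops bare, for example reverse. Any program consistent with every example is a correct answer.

take(3) | map_add(-6) | reverse | map_add(-8)

Check, running the answer program on each example:
  [20, -2, 6] -> [20, -2, 6] -> [14, -8, 0] -> [0, -8, 14] -> [-8, -16, 6]
  [-1, -22, 2, -38, 39, -28] -> [-1, -22, 2] -> [-7, -28, -4] -> [-4, -28, -7] -> [-12, -36, -15]
  [7, 40, 50, 44, 16, -10] -> [7, 40, 50] -> [1, 34, 44] -> [44, 34, 1] -> [36, 26, -7]
  [-50, 22, 37, -14, -12, 24, 38] -> [-50, 22, 37] -> [-56, 16, 31] -> [31, 16, -56] -> [23, 8, -64]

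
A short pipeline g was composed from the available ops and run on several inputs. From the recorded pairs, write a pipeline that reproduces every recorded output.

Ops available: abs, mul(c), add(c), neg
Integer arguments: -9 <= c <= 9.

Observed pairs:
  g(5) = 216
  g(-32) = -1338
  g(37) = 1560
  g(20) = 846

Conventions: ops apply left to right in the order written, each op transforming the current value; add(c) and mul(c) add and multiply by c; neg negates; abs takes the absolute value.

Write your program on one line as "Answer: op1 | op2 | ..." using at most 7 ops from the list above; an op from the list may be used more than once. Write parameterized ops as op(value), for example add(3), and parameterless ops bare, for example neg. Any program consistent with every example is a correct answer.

mul(7) | neg | mul(6) | neg | add(9) | add(-3)

Check, running the answer program on each example:
  5 -> 35 -> -35 -> -210 -> 210 -> 219 -> 216
  -32 -> -224 -> 224 -> 1344 -> -1344 -> -1335 -> -1338
  37 -> 259 -> -259 -> -1554 -> 1554 -> 1563 -> 1560
  20 -> 140 -> -140 -> -840 -> 840 -> 849 -> 846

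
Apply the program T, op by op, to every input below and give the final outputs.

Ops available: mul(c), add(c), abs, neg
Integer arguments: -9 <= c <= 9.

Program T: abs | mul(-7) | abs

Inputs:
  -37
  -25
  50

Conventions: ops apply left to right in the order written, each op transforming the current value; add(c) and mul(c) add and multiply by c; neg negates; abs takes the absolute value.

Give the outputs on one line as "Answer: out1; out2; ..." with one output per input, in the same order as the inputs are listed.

Execution, op by op:
  -37 -> 37 -> -259 -> 259
  -25 -> 25 -> -175 -> 175
  50 -> 50 -> -350 -> 350

259; 175; 350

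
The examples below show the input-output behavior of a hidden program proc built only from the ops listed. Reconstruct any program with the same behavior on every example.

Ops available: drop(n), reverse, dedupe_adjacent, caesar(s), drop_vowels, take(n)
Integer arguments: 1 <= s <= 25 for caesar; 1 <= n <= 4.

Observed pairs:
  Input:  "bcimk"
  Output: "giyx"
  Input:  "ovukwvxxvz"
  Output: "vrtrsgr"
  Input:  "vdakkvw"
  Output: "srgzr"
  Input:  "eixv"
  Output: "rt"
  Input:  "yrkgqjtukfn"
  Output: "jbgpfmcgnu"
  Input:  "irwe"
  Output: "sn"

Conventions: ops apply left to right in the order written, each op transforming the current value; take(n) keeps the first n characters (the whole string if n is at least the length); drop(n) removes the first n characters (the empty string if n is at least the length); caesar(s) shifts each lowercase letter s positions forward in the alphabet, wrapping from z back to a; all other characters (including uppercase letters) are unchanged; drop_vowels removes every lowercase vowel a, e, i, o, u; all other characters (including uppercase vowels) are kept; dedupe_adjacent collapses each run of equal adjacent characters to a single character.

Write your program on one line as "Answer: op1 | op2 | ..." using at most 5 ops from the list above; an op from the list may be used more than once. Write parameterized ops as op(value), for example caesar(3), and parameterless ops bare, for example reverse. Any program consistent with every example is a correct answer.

dedupe_adjacent | reverse | drop_vowels | caesar(22)

Check, running the answer program on each example:
  "bcimk" -> "bcimk" -> "kmicb" -> "kmcb" -> "giyx"
  "ovukwvxxvz" -> "ovukwvxvz" -> "zvxvwkuvo" -> "zvxvwkv" -> "vrtrsgr"
  "vdakkvw" -> "vdakvw" -> "wvkadv" -> "wvkdv" -> "srgzr"
  "eixv" -> "eixv" -> "vxie" -> "vx" -> "rt"
  "yrkgqjtukfn" -> "yrkgqjtukfn" -> "nfkutjqgkry" -> "nfktjqgkry" -> "jbgpfmcgnu"
  "irwe" -> "irwe" -> "ewri" -> "wr" -> "sn"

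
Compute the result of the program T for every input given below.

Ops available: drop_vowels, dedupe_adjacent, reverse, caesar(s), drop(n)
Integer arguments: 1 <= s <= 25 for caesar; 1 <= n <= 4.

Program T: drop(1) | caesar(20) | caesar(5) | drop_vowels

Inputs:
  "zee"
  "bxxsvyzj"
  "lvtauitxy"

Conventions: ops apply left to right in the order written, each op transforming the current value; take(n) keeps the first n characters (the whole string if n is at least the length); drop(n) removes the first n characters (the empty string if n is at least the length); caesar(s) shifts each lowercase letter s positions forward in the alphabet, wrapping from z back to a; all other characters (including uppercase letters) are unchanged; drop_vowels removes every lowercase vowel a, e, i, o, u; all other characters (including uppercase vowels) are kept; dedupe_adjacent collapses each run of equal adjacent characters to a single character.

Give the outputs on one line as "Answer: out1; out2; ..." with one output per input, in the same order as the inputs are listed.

Execution, op by op:
  "zee" -> "ee" -> "yy" -> "dd" -> "dd"
  "bxxsvyzj" -> "xxsvyzj" -> "rrmpstd" -> "wwruxyi" -> "wwrxy"
  "lvtauitxy" -> "vtauitxy" -> "pnuocnrs" -> "uszthswx" -> "szthswx"

"dd"; "wwrxy"; "szthswx"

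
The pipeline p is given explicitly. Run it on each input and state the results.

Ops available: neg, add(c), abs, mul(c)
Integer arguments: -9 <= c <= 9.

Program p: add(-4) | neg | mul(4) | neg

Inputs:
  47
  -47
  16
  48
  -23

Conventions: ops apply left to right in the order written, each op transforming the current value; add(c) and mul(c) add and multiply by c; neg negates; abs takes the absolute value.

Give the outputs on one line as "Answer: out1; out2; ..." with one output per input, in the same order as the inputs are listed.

Execution, op by op:
  47 -> 43 -> -43 -> -172 -> 172
  -47 -> -51 -> 51 -> 204 -> -204
  16 -> 12 -> -12 -> -48 -> 48
  48 -> 44 -> -44 -> -176 -> 176
  -23 -> -27 -> 27 -> 108 -> -108

172; -204; 48; 176; -108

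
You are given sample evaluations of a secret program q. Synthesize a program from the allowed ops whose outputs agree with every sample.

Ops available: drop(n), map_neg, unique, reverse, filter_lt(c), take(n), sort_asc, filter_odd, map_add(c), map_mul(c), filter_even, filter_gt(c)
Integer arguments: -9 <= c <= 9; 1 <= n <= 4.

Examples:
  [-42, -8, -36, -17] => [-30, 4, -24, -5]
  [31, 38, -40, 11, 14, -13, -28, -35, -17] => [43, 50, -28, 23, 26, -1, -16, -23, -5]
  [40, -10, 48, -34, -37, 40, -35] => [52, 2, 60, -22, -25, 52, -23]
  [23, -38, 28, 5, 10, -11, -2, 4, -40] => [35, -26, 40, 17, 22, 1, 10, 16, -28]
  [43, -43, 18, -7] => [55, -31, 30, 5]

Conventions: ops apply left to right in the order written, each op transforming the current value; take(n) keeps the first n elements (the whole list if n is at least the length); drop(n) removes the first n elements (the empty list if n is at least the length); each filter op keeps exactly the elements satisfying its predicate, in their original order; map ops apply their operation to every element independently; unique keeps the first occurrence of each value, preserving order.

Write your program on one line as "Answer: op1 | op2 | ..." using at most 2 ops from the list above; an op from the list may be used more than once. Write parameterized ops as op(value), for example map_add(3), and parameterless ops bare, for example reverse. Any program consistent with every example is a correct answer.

map_add(7) | map_add(5)

Check, running the answer program on each example:
  [-42, -8, -36, -17] -> [-35, -1, -29, -10] -> [-30, 4, -24, -5]
  [31, 38, -40, 11, 14, -13, -28, -35, -17] -> [38, 45, -33, 18, 21, -6, -21, -28, -10] -> [43, 50, -28, 23, 26, -1, -16, -23, -5]
  [40, -10, 48, -34, -37, 40, -35] -> [47, -3, 55, -27, -30, 47, -28] -> [52, 2, 60, -22, -25, 52, -23]
  [23, -38, 28, 5, 10, -11, -2, 4, -40] -> [30, -31, 35, 12, 17, -4, 5, 11, -33] -> [35, -26, 40, 17, 22, 1, 10, 16, -28]
  [43, -43, 18, -7] -> [50, -36, 25, 0] -> [55, -31, 30, 5]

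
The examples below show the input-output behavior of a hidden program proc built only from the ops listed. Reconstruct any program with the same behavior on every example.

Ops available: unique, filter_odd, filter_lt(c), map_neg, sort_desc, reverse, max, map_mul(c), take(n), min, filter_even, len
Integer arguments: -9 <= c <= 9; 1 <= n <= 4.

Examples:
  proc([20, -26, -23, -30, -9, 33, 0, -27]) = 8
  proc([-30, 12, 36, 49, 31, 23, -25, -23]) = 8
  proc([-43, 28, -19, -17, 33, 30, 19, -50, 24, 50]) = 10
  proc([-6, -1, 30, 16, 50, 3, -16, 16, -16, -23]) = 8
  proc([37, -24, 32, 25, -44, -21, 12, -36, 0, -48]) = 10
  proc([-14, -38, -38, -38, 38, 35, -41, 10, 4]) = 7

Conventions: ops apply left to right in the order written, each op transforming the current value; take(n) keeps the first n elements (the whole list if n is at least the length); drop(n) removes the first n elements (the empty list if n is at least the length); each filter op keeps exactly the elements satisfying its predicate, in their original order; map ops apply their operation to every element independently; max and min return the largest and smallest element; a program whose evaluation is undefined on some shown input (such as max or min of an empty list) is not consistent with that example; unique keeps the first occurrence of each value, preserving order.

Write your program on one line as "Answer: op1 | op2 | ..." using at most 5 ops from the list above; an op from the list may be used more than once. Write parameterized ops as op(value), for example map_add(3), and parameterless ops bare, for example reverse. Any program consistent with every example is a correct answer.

reverse | sort_desc | unique | map_mul(-9) | len

Check, running the answer program on each example:
  [20, -26, -23, -30, -9, 33, 0, -27] -> [-27, 0, 33, -9, -30, -23, -26, 20] -> [33, 20, 0, -9, -23, -26, -27, -30] -> [33, 20, 0, -9, -23, -26, -27, -30] -> [-297, -180, 0, 81, 207, 234, 243, 270] -> 8
  [-30, 12, 36, 49, 31, 23, -25, -23] -> [-23, -25, 23, 31, 49, 36, 12, -30] -> [49, 36, 31, 23, 12, -23, -25, -30] -> [49, 36, 31, 23, 12, -23, -25, -30] -> [-441, -324, -279, -207, -108, 207, 225, 270] -> 8
  [-43, 28, -19, -17, 33, 30, 19, -50, 24, 50] -> [50, 24, -50, 19, 30, 33, -17, -19, 28, -43] -> [50, 33, 30, 28, 24, 19, -17, -19, -43, -50] -> [50, 33, 30, 28, 24, 19, -17, -19, -43, -50] -> [-450, -297, -270, -252, -216, -171, 153, 171, 387, 450] -> 10
  [-6, -1, 30, 16, 50, 3, -16, 16, -16, -23] -> [-23, -16, 16, -16, 3, 50, 16, 30, -1, -6] -> [50, 30, 16, 16, 3, -1, -6, -16, -16, -23] -> [50, 30, 16, 3, -1, -6, -16, -23] -> [-450, -270, -144, -27, 9, 54, 144, 207] -> 8
  [37, -24, 32, 25, -44, -21, 12, -36, 0, -48] -> [-48, 0, -36, 12, -21, -44, 25, 32, -24, 37] -> [37, 32, 25, 12, 0, -21, -24, -36, -44, -48] -> [37, 32, 25, 12, 0, -21, -24, -36, -44, -48] -> [-333, -288, -225, -108, 0, 189, 216, 324, 396, 432] -> 10
  [-14, -38, -38, -38, 38, 35, -41, 10, 4] -> [4, 10, -41, 35, 38, -38, -38, -38, -14] -> [38, 35, 10, 4, -14, -38, -38, -38, -41] -> [38, 35, 10, 4, -14, -38, -41] -> [-342, -315, -90, -36, 126, 342, 369] -> 7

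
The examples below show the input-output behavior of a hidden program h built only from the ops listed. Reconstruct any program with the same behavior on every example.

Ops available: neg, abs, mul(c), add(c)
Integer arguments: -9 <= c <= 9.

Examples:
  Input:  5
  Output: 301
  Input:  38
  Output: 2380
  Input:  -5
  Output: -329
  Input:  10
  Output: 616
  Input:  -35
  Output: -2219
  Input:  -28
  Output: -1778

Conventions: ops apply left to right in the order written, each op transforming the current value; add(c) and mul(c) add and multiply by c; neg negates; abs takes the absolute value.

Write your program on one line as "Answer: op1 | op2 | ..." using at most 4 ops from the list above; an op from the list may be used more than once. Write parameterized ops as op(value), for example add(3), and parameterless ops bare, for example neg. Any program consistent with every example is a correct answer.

mul(-9) | add(2) | mul(-7)

Check, running the answer program on each example:
  5 -> -45 -> -43 -> 301
  38 -> -342 -> -340 -> 2380
  -5 -> 45 -> 47 -> -329
  10 -> -90 -> -88 -> 616
  -35 -> 315 -> 317 -> -2219
  -28 -> 252 -> 254 -> -1778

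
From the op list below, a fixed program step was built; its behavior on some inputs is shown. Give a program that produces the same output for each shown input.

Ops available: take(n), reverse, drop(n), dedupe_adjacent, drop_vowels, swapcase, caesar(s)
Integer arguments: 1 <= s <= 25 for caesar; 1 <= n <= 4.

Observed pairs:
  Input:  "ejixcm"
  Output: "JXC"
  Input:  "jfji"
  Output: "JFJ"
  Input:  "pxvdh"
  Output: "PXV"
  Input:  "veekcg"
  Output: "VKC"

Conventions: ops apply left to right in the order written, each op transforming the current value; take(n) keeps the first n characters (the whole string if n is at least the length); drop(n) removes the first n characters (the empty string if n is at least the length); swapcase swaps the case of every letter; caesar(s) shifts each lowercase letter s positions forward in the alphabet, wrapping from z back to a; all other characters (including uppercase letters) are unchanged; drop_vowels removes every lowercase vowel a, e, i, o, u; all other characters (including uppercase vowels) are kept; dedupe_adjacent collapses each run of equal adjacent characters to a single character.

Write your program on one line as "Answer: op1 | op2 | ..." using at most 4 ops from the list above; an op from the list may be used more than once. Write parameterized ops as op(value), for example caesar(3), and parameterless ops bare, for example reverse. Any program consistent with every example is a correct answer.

dedupe_adjacent | drop_vowels | swapcase | take(3)

Check, running the answer program on each example:
  "ejixcm" -> "ejixcm" -> "jxcm" -> "JXCM" -> "JXC"
  "jfji" -> "jfji" -> "jfj" -> "JFJ" -> "JFJ"
  "pxvdh" -> "pxvdh" -> "pxvdh" -> "PXVDH" -> "PXV"
  "veekcg" -> "vekcg" -> "vkcg" -> "VKCG" -> "VKC"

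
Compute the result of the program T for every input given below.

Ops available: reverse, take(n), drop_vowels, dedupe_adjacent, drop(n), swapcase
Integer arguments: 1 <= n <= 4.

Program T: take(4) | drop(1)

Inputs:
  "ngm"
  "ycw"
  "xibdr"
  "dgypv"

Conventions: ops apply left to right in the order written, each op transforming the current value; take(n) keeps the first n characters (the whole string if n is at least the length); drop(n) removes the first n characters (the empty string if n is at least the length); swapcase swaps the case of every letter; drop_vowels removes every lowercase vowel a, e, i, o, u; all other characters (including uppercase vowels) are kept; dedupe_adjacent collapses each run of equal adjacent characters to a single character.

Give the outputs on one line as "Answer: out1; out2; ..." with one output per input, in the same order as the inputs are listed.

"gm"; "cw"; "ibd"; "gyp"

Execution, op by op:
  "ngm" -> "ngm" -> "gm"
  "ycw" -> "ycw" -> "cw"
  "xibdr" -> "xibd" -> "ibd"
  "dgypv" -> "dgyp" -> "gyp"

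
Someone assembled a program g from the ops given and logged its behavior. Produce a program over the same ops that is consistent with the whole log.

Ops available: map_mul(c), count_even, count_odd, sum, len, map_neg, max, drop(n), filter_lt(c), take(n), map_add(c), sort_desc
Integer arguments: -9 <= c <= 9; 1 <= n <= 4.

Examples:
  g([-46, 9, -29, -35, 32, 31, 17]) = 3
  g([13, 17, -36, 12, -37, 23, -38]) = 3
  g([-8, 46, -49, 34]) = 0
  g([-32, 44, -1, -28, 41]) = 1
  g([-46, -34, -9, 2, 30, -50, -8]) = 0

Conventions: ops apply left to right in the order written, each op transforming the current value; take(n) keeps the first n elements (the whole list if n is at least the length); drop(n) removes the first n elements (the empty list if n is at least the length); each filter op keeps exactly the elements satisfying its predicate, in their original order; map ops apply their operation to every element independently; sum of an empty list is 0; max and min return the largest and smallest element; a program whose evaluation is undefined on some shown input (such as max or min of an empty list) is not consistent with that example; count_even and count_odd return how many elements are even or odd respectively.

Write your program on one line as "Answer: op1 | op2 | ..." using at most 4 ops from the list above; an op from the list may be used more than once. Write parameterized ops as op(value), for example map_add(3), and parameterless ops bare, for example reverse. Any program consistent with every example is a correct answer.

map_neg | filter_lt(-3) | count_odd

Check, running the answer program on each example:
  [-46, 9, -29, -35, 32, 31, 17] -> [46, -9, 29, 35, -32, -31, -17] -> [-9, -32, -31, -17] -> 3
  [13, 17, -36, 12, -37, 23, -38] -> [-13, -17, 36, -12, 37, -23, 38] -> [-13, -17, -12, -23] -> 3
  [-8, 46, -49, 34] -> [8, -46, 49, -34] -> [-46, -34] -> 0
  [-32, 44, -1, -28, 41] -> [32, -44, 1, 28, -41] -> [-44, -41] -> 1
  [-46, -34, -9, 2, 30, -50, -8] -> [46, 34, 9, -2, -30, 50, 8] -> [-30] -> 0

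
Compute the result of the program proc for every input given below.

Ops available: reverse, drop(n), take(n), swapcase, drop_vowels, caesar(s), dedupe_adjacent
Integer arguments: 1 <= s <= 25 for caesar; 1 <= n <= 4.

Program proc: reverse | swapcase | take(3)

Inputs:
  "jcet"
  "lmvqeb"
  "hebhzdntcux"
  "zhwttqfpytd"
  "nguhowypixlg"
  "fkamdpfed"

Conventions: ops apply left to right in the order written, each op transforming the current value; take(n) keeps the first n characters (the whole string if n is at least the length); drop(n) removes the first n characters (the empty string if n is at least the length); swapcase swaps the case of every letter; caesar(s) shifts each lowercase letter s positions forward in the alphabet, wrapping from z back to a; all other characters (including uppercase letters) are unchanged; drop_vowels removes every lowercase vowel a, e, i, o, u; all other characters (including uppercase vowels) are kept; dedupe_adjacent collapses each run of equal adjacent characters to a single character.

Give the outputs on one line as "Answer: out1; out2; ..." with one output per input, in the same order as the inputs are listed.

Execution, op by op:
  "jcet" -> "tecj" -> "TECJ" -> "TEC"
  "lmvqeb" -> "beqvml" -> "BEQVML" -> "BEQ"
  "hebhzdntcux" -> "xuctndzhbeh" -> "XUCTNDZHBEH" -> "XUC"
  "zhwttqfpytd" -> "dtypfqttwhz" -> "DTYPFQTTWHZ" -> "DTY"
  "nguhowypixlg" -> "glxipywohugn" -> "GLXIPYWOHUGN" -> "GLX"
  "fkamdpfed" -> "defpdmakf" -> "DEFPDMAKF" -> "DEF"

"TEC"; "BEQ"; "XUC"; "DTY"; "GLX"; "DEF"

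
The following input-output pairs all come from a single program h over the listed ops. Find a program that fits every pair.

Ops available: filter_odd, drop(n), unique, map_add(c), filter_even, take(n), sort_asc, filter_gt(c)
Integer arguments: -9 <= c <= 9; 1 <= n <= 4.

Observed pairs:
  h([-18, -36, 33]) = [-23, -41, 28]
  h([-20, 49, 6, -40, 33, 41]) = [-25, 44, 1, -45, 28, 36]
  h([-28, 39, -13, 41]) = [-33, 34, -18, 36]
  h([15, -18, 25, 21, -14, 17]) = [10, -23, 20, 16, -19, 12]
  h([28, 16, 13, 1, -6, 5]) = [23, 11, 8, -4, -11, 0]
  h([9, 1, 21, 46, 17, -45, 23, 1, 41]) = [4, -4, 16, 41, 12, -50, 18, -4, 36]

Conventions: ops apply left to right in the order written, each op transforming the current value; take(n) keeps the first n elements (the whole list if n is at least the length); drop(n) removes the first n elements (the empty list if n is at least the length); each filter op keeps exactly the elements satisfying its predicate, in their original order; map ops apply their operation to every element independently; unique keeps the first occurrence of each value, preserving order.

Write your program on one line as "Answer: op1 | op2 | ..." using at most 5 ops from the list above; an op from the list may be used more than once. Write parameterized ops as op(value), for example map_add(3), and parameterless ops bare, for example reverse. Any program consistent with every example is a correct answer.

map_add(-7) | map_add(3) | map_add(6) | map_add(-7)

Check, running the answer program on each example:
  [-18, -36, 33] -> [-25, -43, 26] -> [-22, -40, 29] -> [-16, -34, 35] -> [-23, -41, 28]
  [-20, 49, 6, -40, 33, 41] -> [-27, 42, -1, -47, 26, 34] -> [-24, 45, 2, -44, 29, 37] -> [-18, 51, 8, -38, 35, 43] -> [-25, 44, 1, -45, 28, 36]
  [-28, 39, -13, 41] -> [-35, 32, -20, 34] -> [-32, 35, -17, 37] -> [-26, 41, -11, 43] -> [-33, 34, -18, 36]
  [15, -18, 25, 21, -14, 17] -> [8, -25, 18, 14, -21, 10] -> [11, -22, 21, 17, -18, 13] -> [17, -16, 27, 23, -12, 19] -> [10, -23, 20, 16, -19, 12]
  [28, 16, 13, 1, -6, 5] -> [21, 9, 6, -6, -13, -2] -> [24, 12, 9, -3, -10, 1] -> [30, 18, 15, 3, -4, 7] -> [23, 11, 8, -4, -11, 0]
  [9, 1, 21, 46, 17, -45, 23, 1, 41] -> [2, -6, 14, 39, 10, -52, 16, -6, 34] -> [5, -3, 17, 42, 13, -49, 19, -3, 37] -> [11, 3, 23, 48, 19, -43, 25, 3, 43] -> [4, -4, 16, 41, 12, -50, 18, -4, 36]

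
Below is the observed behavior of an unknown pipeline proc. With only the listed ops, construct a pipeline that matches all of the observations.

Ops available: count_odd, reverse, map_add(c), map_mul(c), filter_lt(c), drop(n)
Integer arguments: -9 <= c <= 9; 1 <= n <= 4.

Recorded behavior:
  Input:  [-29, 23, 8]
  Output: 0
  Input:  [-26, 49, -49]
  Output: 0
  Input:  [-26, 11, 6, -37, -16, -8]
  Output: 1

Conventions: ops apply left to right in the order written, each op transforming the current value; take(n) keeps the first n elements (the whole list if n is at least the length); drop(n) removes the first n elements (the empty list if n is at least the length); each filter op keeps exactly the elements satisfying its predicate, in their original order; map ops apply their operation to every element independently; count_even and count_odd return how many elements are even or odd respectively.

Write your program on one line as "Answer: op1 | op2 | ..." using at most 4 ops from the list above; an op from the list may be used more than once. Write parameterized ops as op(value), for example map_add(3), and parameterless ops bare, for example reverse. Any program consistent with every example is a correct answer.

drop(1) | drop(2) | count_odd

Check, running the answer program on each example:
  [-29, 23, 8] -> [23, 8] -> [] -> 0
  [-26, 49, -49] -> [49, -49] -> [] -> 0
  [-26, 11, 6, -37, -16, -8] -> [11, 6, -37, -16, -8] -> [-37, -16, -8] -> 1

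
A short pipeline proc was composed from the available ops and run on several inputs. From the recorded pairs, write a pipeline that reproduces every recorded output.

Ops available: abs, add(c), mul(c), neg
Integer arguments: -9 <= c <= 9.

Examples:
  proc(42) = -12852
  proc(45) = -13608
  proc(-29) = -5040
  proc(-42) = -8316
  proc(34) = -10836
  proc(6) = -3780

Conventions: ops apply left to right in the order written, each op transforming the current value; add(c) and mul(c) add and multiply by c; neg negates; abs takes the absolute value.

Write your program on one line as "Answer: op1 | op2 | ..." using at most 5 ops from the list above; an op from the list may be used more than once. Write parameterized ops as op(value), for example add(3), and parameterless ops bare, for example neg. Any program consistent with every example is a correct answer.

add(9) | abs | mul(6) | mul(6) | mul(-7)

Check, running the answer program on each example:
  42 -> 51 -> 51 -> 306 -> 1836 -> -12852
  45 -> 54 -> 54 -> 324 -> 1944 -> -13608
  -29 -> -20 -> 20 -> 120 -> 720 -> -5040
  -42 -> -33 -> 33 -> 198 -> 1188 -> -8316
  34 -> 43 -> 43 -> 258 -> 1548 -> -10836
  6 -> 15 -> 15 -> 90 -> 540 -> -3780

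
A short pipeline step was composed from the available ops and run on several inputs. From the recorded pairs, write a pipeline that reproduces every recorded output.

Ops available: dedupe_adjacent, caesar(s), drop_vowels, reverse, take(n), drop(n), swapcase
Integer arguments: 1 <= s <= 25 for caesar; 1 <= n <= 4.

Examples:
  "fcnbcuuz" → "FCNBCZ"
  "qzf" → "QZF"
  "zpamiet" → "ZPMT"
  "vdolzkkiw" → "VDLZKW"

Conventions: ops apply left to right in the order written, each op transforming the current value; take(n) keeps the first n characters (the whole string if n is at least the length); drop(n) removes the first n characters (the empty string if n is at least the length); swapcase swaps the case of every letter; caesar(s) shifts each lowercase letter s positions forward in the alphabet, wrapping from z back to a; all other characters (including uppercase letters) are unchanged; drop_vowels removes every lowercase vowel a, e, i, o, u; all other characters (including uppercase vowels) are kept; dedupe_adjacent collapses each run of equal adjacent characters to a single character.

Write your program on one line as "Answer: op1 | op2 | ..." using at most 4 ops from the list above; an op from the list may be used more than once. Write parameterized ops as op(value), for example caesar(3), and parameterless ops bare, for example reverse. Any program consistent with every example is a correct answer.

dedupe_adjacent | drop_vowels | swapcase

Check, running the answer program on each example:
  "fcnbcuuz" -> "fcnbcuz" -> "fcnbcz" -> "FCNBCZ"
  "qzf" -> "qzf" -> "qzf" -> "QZF"
  "zpamiet" -> "zpamiet" -> "zpmt" -> "ZPMT"
  "vdolzkkiw" -> "vdolzkiw" -> "vdlzkw" -> "VDLZKW"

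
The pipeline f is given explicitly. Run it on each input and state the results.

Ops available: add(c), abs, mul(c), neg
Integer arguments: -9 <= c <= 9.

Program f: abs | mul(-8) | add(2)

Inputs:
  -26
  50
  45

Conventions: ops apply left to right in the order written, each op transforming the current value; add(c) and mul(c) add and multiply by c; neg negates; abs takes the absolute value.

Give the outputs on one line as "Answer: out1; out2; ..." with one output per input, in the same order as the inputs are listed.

-206; -398; -358

Execution, op by op:
  -26 -> 26 -> -208 -> -206
  50 -> 50 -> -400 -> -398
  45 -> 45 -> -360 -> -358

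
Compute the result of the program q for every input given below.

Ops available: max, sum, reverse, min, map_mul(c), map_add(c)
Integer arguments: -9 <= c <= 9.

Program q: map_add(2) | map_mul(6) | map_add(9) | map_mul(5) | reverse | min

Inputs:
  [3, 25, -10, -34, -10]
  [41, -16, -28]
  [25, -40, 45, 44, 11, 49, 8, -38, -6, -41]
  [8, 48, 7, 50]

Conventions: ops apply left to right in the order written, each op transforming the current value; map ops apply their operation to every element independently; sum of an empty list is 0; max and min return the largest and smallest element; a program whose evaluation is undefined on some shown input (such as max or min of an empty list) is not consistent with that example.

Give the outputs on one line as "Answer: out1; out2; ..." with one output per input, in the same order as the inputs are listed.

Execution, op by op:
  [3, 25, -10, -34, -10] -> [5, 27, -8, -32, -8] -> [30, 162, -48, -192, -48] -> [39, 171, -39, -183, -39] -> [195, 855, -195, -915, -195] -> [-195, -915, -195, 855, 195] -> -915
  [41, -16, -28] -> [43, -14, -26] -> [258, -84, -156] -> [267, -75, -147] -> [1335, -375, -735] -> [-735, -375, 1335] -> -735
  [25, -40, 45, 44, 11, 49, 8, -38, -6, -41] -> [27, -38, 47, 46, 13, 51, 10, -36, -4, -39] -> [162, -228, 282, 276, 78, 306, 60, -216, -24, -234] -> [171, -219, 291, 285, 87, 315, 69, -207, -15, -225] -> [855, -1095, 1455, 1425, 435, 1575, 345, -1035, -75, -1125] -> [-1125, -75, -1035, 345, 1575, 435, 1425, 1455, -1095, 855] -> -1125
  [8, 48, 7, 50] -> [10, 50, 9, 52] -> [60, 300, 54, 312] -> [69, 309, 63, 321] -> [345, 1545, 315, 1605] -> [1605, 315, 1545, 345] -> 315

-915; -735; -1125; 315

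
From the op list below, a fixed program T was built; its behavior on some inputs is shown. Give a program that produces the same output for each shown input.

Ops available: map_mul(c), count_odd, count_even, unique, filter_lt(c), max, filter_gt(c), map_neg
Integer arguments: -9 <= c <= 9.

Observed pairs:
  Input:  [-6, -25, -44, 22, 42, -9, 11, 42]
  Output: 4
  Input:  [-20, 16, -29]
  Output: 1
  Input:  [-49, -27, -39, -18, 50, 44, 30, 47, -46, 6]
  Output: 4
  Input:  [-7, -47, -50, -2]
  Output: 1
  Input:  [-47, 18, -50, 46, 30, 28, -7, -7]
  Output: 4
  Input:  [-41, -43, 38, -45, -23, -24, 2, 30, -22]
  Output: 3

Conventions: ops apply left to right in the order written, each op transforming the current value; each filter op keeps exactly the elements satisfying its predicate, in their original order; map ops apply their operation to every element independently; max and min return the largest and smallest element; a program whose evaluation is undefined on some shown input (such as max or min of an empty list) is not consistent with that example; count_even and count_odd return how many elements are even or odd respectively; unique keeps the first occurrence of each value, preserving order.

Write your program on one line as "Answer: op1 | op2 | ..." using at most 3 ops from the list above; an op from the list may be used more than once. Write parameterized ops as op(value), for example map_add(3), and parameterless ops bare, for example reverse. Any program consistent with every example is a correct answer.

map_neg | filter_lt(8) | count_even

Check, running the answer program on each example:
  [-6, -25, -44, 22, 42, -9, 11, 42] -> [6, 25, 44, -22, -42, 9, -11, -42] -> [6, -22, -42, -11, -42] -> 4
  [-20, 16, -29] -> [20, -16, 29] -> [-16] -> 1
  [-49, -27, -39, -18, 50, 44, 30, 47, -46, 6] -> [49, 27, 39, 18, -50, -44, -30, -47, 46, -6] -> [-50, -44, -30, -47, -6] -> 4
  [-7, -47, -50, -2] -> [7, 47, 50, 2] -> [7, 2] -> 1
  [-47, 18, -50, 46, 30, 28, -7, -7] -> [47, -18, 50, -46, -30, -28, 7, 7] -> [-18, -46, -30, -28, 7, 7] -> 4
  [-41, -43, 38, -45, -23, -24, 2, 30, -22] -> [41, 43, -38, 45, 23, 24, -2, -30, 22] -> [-38, -2, -30] -> 3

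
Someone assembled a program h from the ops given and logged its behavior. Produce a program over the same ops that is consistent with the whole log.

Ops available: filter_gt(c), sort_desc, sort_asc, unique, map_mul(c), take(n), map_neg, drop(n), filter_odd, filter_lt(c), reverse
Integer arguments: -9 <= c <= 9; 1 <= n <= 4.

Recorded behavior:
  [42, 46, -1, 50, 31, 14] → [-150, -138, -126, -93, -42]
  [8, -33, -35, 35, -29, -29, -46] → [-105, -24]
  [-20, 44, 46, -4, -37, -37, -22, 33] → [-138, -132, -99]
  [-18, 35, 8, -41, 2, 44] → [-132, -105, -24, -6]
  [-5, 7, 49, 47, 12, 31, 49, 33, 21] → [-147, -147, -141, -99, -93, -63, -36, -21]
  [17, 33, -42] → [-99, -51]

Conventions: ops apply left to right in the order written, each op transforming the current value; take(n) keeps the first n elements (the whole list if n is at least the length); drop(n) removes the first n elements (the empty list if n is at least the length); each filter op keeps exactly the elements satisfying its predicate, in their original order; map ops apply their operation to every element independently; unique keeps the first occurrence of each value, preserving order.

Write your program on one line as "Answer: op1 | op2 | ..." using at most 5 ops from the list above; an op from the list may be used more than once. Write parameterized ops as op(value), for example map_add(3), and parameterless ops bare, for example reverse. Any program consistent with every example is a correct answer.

map_mul(-3) | filter_lt(-1) | reverse | sort_asc

Check, running the answer program on each example:
  [42, 46, -1, 50, 31, 14] -> [-126, -138, 3, -150, -93, -42] -> [-126, -138, -150, -93, -42] -> [-42, -93, -150, -138, -126] -> [-150, -138, -126, -93, -42]
  [8, -33, -35, 35, -29, -29, -46] -> [-24, 99, 105, -105, 87, 87, 138] -> [-24, -105] -> [-105, -24] -> [-105, -24]
  [-20, 44, 46, -4, -37, -37, -22, 33] -> [60, -132, -138, 12, 111, 111, 66, -99] -> [-132, -138, -99] -> [-99, -138, -132] -> [-138, -132, -99]
  [-18, 35, 8, -41, 2, 44] -> [54, -105, -24, 123, -6, -132] -> [-105, -24, -6, -132] -> [-132, -6, -24, -105] -> [-132, -105, -24, -6]
  [-5, 7, 49, 47, 12, 31, 49, 33, 21] -> [15, -21, -147, -141, -36, -93, -147, -99, -63] -> [-21, -147, -141, -36, -93, -147, -99, -63] -> [-63, -99, -147, -93, -36, -141, -147, -21] -> [-147, -147, -141, -99, -93, -63, -36, -21]
  [17, 33, -42] -> [-51, -99, 126] -> [-51, -99] -> [-99, -51] -> [-99, -51]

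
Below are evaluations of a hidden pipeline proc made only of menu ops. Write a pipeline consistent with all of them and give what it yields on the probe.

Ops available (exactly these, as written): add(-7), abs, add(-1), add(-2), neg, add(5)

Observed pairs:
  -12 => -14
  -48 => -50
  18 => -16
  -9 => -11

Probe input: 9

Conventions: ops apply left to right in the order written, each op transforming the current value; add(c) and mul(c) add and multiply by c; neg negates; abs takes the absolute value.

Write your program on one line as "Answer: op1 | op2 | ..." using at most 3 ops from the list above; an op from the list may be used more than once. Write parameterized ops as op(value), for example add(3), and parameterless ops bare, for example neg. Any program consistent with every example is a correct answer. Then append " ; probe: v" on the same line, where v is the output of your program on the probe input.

add(-2) | abs | neg ; probe: -7

Check, running the answer program on each example:
  -12 -> -14 -> 14 -> -14
  -48 -> -50 -> 50 -> -50
  18 -> 16 -> 16 -> -16
  -9 -> -11 -> 11 -> -11
  probe: 9 -> 7 -> 7 -> -7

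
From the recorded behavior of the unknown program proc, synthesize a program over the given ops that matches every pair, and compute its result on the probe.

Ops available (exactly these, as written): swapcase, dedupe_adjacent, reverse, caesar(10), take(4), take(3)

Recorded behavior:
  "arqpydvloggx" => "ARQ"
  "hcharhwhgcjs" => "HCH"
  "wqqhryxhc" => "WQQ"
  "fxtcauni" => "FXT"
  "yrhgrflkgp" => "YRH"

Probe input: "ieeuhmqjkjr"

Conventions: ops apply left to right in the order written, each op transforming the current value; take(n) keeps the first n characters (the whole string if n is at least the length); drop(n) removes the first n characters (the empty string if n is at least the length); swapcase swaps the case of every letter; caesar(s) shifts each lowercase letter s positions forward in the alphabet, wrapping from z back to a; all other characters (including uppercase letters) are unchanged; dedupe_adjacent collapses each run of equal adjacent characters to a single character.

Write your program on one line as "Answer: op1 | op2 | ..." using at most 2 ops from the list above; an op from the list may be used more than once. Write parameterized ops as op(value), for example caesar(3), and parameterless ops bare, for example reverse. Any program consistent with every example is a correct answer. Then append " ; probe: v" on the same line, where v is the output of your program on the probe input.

take(3) | swapcase ; probe: "IEE"

Check, running the answer program on each example:
  "arqpydvloggx" -> "arq" -> "ARQ"
  "hcharhwhgcjs" -> "hch" -> "HCH"
  "wqqhryxhc" -> "wqq" -> "WQQ"
  "fxtcauni" -> "fxt" -> "FXT"
  "yrhgrflkgp" -> "yrh" -> "YRH"
  probe: "ieeuhmqjkjr" -> "iee" -> "IEE"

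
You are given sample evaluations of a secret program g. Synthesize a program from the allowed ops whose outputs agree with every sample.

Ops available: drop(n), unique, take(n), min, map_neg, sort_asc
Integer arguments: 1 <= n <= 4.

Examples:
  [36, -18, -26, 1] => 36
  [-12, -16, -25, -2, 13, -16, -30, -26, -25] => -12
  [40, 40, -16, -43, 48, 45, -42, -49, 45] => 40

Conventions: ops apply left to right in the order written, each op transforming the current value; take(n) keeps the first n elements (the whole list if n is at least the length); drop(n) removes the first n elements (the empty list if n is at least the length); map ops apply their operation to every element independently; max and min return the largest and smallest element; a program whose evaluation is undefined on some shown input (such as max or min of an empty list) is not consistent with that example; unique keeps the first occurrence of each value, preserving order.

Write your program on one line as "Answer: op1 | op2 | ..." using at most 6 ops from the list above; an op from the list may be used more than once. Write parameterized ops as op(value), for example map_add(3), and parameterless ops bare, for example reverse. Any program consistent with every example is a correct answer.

map_neg | unique | map_neg | take(1) | min

Check, running the answer program on each example:
  [36, -18, -26, 1] -> [-36, 18, 26, -1] -> [-36, 18, 26, -1] -> [36, -18, -26, 1] -> [36] -> 36
  [-12, -16, -25, -2, 13, -16, -30, -26, -25] -> [12, 16, 25, 2, -13, 16, 30, 26, 25] -> [12, 16, 25, 2, -13, 30, 26] -> [-12, -16, -25, -2, 13, -30, -26] -> [-12] -> -12
  [40, 40, -16, -43, 48, 45, -42, -49, 45] -> [-40, -40, 16, 43, -48, -45, 42, 49, -45] -> [-40, 16, 43, -48, -45, 42, 49] -> [40, -16, -43, 48, 45, -42, -49] -> [40] -> 40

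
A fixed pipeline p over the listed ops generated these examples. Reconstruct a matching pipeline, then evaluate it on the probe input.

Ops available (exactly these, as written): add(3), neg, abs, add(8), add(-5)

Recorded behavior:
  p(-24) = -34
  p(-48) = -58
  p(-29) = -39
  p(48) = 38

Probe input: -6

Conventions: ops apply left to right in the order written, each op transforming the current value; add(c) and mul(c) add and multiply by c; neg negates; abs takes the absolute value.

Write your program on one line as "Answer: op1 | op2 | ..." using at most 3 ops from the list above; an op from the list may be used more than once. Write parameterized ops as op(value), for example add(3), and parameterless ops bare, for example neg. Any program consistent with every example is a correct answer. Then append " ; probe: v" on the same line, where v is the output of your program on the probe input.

add(-5) | add(-5) ; probe: -16

Check, running the answer program on each example:
  -24 -> -29 -> -34
  -48 -> -53 -> -58
  -29 -> -34 -> -39
  48 -> 43 -> 38
  probe: -6 -> -11 -> -16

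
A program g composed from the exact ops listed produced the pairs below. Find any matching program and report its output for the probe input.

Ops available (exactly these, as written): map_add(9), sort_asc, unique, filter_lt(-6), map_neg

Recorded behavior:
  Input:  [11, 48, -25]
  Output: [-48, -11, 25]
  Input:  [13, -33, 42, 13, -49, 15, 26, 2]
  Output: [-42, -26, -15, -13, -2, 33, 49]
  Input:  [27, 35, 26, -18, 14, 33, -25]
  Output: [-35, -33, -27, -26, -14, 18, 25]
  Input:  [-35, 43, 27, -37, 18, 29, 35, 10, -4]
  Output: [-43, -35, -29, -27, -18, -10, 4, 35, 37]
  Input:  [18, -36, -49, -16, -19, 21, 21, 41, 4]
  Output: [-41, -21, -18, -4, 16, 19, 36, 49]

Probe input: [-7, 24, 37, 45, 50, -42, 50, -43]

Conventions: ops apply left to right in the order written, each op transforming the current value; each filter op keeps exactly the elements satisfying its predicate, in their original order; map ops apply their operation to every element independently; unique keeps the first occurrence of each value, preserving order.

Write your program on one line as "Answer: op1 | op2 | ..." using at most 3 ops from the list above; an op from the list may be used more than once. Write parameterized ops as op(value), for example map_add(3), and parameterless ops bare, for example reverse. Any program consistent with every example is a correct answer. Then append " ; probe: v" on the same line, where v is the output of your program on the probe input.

unique | map_neg | sort_asc ; probe: [-50, -45, -37, -24, 7, 42, 43]

Check, running the answer program on each example:
  [11, 48, -25] -> [11, 48, -25] -> [-11, -48, 25] -> [-48, -11, 25]
  [13, -33, 42, 13, -49, 15, 26, 2] -> [13, -33, 42, -49, 15, 26, 2] -> [-13, 33, -42, 49, -15, -26, -2] -> [-42, -26, -15, -13, -2, 33, 49]
  [27, 35, 26, -18, 14, 33, -25] -> [27, 35, 26, -18, 14, 33, -25] -> [-27, -35, -26, 18, -14, -33, 25] -> [-35, -33, -27, -26, -14, 18, 25]
  [-35, 43, 27, -37, 18, 29, 35, 10, -4] -> [-35, 43, 27, -37, 18, 29, 35, 10, -4] -> [35, -43, -27, 37, -18, -29, -35, -10, 4] -> [-43, -35, -29, -27, -18, -10, 4, 35, 37]
  [18, -36, -49, -16, -19, 21, 21, 41, 4] -> [18, -36, -49, -16, -19, 21, 41, 4] -> [-18, 36, 49, 16, 19, -21, -41, -4] -> [-41, -21, -18, -4, 16, 19, 36, 49]
  probe: [-7, 24, 37, 45, 50, -42, 50, -43] -> [-7, 24, 37, 45, 50, -42, -43] -> [7, -24, -37, -45, -50, 42, 43] -> [-50, -45, -37, -24, 7, 42, 43]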